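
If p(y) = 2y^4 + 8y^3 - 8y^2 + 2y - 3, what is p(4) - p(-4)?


p(4) = 901
p(-4) = -139
p(4) - p(-4) = 901 + 139 = 1040


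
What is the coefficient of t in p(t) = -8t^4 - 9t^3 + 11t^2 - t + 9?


Read off the coefficient of t: -1


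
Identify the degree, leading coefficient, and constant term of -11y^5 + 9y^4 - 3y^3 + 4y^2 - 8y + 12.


Highest power of y is 5, with coefficient -11. Constant term is 12.
Degree = 5, leading coefficient = -11, constant term = 12


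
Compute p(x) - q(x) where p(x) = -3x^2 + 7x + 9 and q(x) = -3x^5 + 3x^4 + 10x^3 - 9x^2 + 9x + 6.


Distribute the minus sign:
  (-3x^2 + 7x + 9)
- (-3x^5 + 3x^4 + 10x^3 - 9x^2 + 9x + 6)
Negate second polynomial: 3x^5 - 3x^4 - 10x^3 + 9x^2 - 9x - 6
Add: 3x^5 - 3x^4 - 10x^3 + 6x^2 - 2x + 3


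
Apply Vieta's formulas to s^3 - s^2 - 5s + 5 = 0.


Monic cubic s^3+bs^2+cs+d=0: sum=-b, pairwise sum=c, product=-d.
b=-1, c=-5, d=5
r1+r2+r3 = 1
r1r2+r1r3+r2r3 = -5
r1r2r3 = -5


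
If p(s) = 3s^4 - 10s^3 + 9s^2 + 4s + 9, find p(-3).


Using direct substitution:
  3 * (-3)^4 = 243
  -10 * (-3)^3 = 270
  9 * (-3)^2 = 81
  4 * (-3)^1 = -12
  constant: 9
Sum = 243 + 270 + 81 - 12 + 9 = 591


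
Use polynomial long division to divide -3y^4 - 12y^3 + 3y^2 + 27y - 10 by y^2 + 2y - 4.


(-3y^4 - 12y^3 + 3y^2 + 27y - 10) / (y^2 + 2y - 4)
Step 1: -3y^2 * (y^2 + 2y - 4) = -3y^4 - 6y^3 + 12y^2; subtract.
Step 2: -6y * (y^2 + 2y - 4) = -6y^3 - 12y^2 + 24y; subtract.
Step 3: 3 * (y^2 + 2y - 4) = 3y^2 + 6y - 12; subtract.
Quotient: -3y^2 - 6y + 3, Remainder: -3y + 2


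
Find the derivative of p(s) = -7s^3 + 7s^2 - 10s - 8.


Apply the power rule term by term:
  d/ds(-7s^3) = -21s^2
  d/ds(7s^2) = 14s
  d/ds(-10s) = -10
  d/ds(-8) = 0
p'(s) = -21s^2 + 14s - 10


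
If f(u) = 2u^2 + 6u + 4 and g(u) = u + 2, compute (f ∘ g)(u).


Substitute g(u) into f:
f(g(u)) = 2*(u + 2)^2 + 6*(u + 2) + 4
(u + 2)^2 = u^2 + 4u + 4
Expand and combine: 2u^2 + 14u + 24


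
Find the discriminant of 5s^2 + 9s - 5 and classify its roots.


D = b^2 - 4ac = (9)^2 - 4(5)(-5) = 81 + 100 = 181
Since D > 0: two distinct irrational roots


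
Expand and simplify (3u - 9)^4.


Expand (3u - 9)^4 by repeated multiplication:
  (3u - 9)^2 = 9u^2 - 54u + 81
  (3u - 9)^3 = 27u^3 - 243u^2 + 729u - 729
= 81u^4 - 972u^3 + 4374u^2 - 8748u + 6561


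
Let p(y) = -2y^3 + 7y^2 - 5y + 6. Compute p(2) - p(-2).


p(2) = 8
p(-2) = 60
p(2) - p(-2) = 8 - 60 = -52


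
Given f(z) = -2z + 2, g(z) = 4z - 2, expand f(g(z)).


Substitute g(z) into f:
f(g(z)) = -2*(4z - 2) + 2
Expand and combine: -8z + 6


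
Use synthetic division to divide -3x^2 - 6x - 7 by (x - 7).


Synthetic division with c = 7. Coefficients: -3, -6, -7
Bring down -3.
  -3 * 7 = -21; -21 - 6 = -27
  -27 * 7 = -189; -189 - 7 = -196
Quotient: -3x - 27, Remainder: -196


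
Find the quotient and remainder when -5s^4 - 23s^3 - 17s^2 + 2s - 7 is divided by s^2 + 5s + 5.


(-5s^4 - 23s^3 - 17s^2 + 2s - 7) / (s^2 + 5s + 5)
Step 1: -5s^2 * (s^2 + 5s + 5) = -5s^4 - 25s^3 - 25s^2; subtract.
Step 2: 2s * (s^2 + 5s + 5) = 2s^3 + 10s^2 + 10s; subtract.
Step 3: -2 * (s^2 + 5s + 5) = -2s^2 - 10s - 10; subtract.
Quotient: -5s^2 + 2s - 2, Remainder: 2s + 3


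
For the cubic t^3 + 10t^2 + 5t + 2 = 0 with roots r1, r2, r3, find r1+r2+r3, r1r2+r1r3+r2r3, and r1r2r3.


Monic cubic t^3+bt^2+ct+d=0: sum=-b, pairwise sum=c, product=-d.
b=10, c=5, d=2
r1+r2+r3 = -10
r1r2+r1r3+r2r3 = 5
r1r2r3 = -2


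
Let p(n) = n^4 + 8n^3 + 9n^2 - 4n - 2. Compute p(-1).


Using direct substitution:
  1 * (-1)^4 = 1
  8 * (-1)^3 = -8
  9 * (-1)^2 = 9
  -4 * (-1)^1 = 4
  constant: -2
Sum = 1 - 8 + 9 + 4 - 2 = 4


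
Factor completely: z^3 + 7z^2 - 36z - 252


Try integer roots (divisors of -252). z=-6: p(-6)=0.
Divide out (z + 6): quotient is z^2 + z - 42.
Factor the quadratic: (z + 7)(z - 6)
Result: (z + 6)(z + 7)(z - 6)


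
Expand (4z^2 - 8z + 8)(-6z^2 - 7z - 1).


Distribute each term of the first polynomial:
  (4z^2)(-6z^2 - 7z - 1) = -24z^4 - 28z^3 - 4z^2
  (-8z)(-6z^2 - 7z - 1) = 48z^3 + 56z^2 + 8z
  (8)(-6z^2 - 7z - 1) = -48z^2 - 56z - 8
Sum: -24z^4 + 20z^3 + 4z^2 - 48z - 8


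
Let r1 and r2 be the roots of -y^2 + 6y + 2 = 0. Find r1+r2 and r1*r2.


For ay^2+by+c=0: sum = -b/a, product = c/a.
a=-1, b=6, c=2
Sum = -(6)/-1 = 6
Product = (2)/-1 = -2


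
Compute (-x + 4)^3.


Expand (-x + 4)^3 by repeated multiplication:
  (-x + 4)^2 = x^2 - 8x + 16
= -x^3 + 12x^2 - 48x + 64


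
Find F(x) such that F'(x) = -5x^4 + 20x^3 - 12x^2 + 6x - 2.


Reverse power rule on each term:
  ∫ -5x^4 dx = -x^5
  ∫ 20x^3 dx = 5x^4
  ∫ -12x^2 dx = -4x^3
  ∫ 6x dx = 3x^2
  ∫ -2 dx = -2x
F(x) = -x^5 + 5x^4 - 4x^3 + 3x^2 - 2x + C


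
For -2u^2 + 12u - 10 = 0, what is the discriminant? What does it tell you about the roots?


D = b^2 - 4ac = (12)^2 - 4(-2)(-10) = 144 - 80 = 64
Since D > 0: two distinct rational roots


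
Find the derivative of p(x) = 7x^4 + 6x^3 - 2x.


Apply the power rule term by term:
  d/dx(7x^4) = 28x^3
  d/dx(6x^3) = 18x^2
  d/dx(-2x) = -2
p'(x) = 28x^3 + 18x^2 - 2


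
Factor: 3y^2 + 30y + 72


Roots satisfy r1 + r2 = -b/a = -10 and r1*r2 = c/a = 24.
So r1 = -4, r2 = -6.
3y^2 + 30y + 72 = 3(y - r1)(y - r2) = 3(y + 4)(y + 6)


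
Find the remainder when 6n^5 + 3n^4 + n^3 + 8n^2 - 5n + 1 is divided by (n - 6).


By the Remainder Theorem, the remainder equals p(6):
  6*(6)^5 = 46656
  3*(6)^4 = 3888
  1*(6)^3 = 216
  8*(6)^2 = 288
  -5*(6)^1 = -30
  constant: 1
Sum: 46656 + 3888 + 216 + 288 - 30 + 1 = 51019


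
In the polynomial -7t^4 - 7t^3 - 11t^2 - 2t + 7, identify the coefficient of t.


Read off the coefficient of t: -2


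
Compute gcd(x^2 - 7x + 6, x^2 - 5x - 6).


Factor each:
  x^2 - 7x + 6 = (x - 6)(x - 1)
  x^2 - 5x - 6 = (x - 6)(x + 1)
Common monic factor: x - 6


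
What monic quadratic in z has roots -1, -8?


p(z) = (z + 1)(z + 8)
Expand: z^2 + 9z + 8


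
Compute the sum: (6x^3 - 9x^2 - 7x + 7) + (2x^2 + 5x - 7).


Align terms by degree and add:
  6x^3 - 9x^2 - 7x + 7
+ 2x^2 + 5x - 7
= 6x^3 - 7x^2 - 2x


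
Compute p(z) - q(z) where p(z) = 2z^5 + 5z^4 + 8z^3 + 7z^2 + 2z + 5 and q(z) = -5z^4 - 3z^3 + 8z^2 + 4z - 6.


Distribute the minus sign:
  (2z^5 + 5z^4 + 8z^3 + 7z^2 + 2z + 5)
- (-5z^4 - 3z^3 + 8z^2 + 4z - 6)
Negate second polynomial: 5z^4 + 3z^3 - 8z^2 - 4z + 6
Add: 2z^5 + 10z^4 + 11z^3 - z^2 - 2z + 11


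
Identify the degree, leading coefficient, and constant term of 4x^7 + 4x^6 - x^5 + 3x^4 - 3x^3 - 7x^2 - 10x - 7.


Highest power of x is 7, with coefficient 4. Constant term is -7.
Degree = 7, leading coefficient = 4, constant term = -7


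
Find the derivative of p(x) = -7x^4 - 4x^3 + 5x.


Apply the power rule term by term:
  d/dx(-7x^4) = -28x^3
  d/dx(-4x^3) = -12x^2
  d/dx(5x) = 5
p'(x) = -28x^3 - 12x^2 + 5


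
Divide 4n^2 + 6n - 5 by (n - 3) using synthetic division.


Synthetic division with c = 3. Coefficients: 4, 6, -5
Bring down 4.
  4 * 3 = 12; 12 + 6 = 18
  18 * 3 = 54; 54 - 5 = 49
Quotient: 4n + 18, Remainder: 49


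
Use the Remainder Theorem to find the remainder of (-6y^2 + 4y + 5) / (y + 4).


By the Remainder Theorem, the remainder equals p(-4):
  -6*(-4)^2 = -96
  4*(-4)^1 = -16
  constant: 5
Sum: -96 - 16 + 5 = -107


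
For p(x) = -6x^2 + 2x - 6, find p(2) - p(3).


p(2) = -26
p(3) = -54
p(2) - p(3) = -26 + 54 = 28


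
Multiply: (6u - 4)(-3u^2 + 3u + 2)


Distribute each term of the first polynomial:
  (6u)(-3u^2 + 3u + 2) = -18u^3 + 18u^2 + 12u
  (-4)(-3u^2 + 3u + 2) = 12u^2 - 12u - 8
Sum: -18u^3 + 30u^2 - 8


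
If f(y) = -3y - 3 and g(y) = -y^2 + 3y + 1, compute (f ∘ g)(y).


Substitute g(y) into f:
f(g(y)) = -3*(-y^2 + 3y + 1) + (-3)
Expand and combine: 3y^2 - 9y - 6


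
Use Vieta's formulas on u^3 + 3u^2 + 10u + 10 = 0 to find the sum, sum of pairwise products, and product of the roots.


Monic cubic u^3+bu^2+cu+d=0: sum=-b, pairwise sum=c, product=-d.
b=3, c=10, d=10
r1+r2+r3 = -3
r1r2+r1r3+r2r3 = 10
r1r2r3 = -10


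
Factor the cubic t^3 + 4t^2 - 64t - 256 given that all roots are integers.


Try integer roots (divisors of -256). t=8: p(8)=0.
Divide out (t - 8): quotient is t^2 + 12t + 32.
Factor the quadratic: (t + 4)(t + 8)
Result: (t - 8)(t + 4)(t + 8)


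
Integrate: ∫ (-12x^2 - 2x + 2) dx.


Reverse power rule on each term:
  ∫ -12x^2 dx = -4x^3
  ∫ -2x dx = -x^2
  ∫ 2 dx = 2x
F(x) = -4x^3 - x^2 + 2x + C


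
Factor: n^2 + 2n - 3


Roots satisfy r1 + r2 = -b/a = -2 and r1*r2 = c/a = -3.
So r1 = 1, r2 = -3.
n^2 + 2n - 3 = (n - r1)(n - r2) = (n - 1)(n + 3)


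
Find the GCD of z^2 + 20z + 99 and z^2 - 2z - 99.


Factor each:
  z^2 + 20z + 99 = (z + 9)(z + 11)
  z^2 - 2z - 99 = (z + 9)(z - 11)
Common monic factor: z + 9


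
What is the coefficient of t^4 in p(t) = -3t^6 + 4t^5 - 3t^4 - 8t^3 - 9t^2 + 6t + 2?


Read off the coefficient of t^4: -3


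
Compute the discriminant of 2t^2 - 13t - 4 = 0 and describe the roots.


D = b^2 - 4ac = (-13)^2 - 4(2)(-4) = 169 + 32 = 201
Since D > 0: two distinct irrational roots


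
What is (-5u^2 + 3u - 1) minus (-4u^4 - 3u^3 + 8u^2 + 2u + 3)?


Distribute the minus sign:
  (-5u^2 + 3u - 1)
- (-4u^4 - 3u^3 + 8u^2 + 2u + 3)
Negate second polynomial: 4u^4 + 3u^3 - 8u^2 - 2u - 3
Add: 4u^4 + 3u^3 - 13u^2 + u - 4


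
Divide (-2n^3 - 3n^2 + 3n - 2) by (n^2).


(-2n^3 - 3n^2 + 3n - 2) / (n^2)
Step 1: -2n * (n^2) = -2n^3; subtract.
Step 2: -3 * (n^2) = -3n^2; subtract.
Quotient: -2n - 3, Remainder: 3n - 2


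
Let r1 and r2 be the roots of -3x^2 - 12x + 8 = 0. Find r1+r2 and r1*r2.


For ax^2+bx+c=0: sum = -b/a, product = c/a.
a=-3, b=-12, c=8
Sum = -(-12)/-3 = -4
Product = (8)/-3 = -8/3


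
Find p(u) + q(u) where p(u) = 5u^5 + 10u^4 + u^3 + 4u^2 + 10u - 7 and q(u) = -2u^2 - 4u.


Align terms by degree and add:
  5u^5 + 10u^4 + u^3 + 4u^2 + 10u - 7
  -2u^2 - 4u
= 5u^5 + 10u^4 + u^3 + 2u^2 + 6u - 7


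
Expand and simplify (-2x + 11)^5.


Expand (-2x + 11)^5 by repeated multiplication:
  (-2x + 11)^2 = 4x^2 - 44x + 121
  (-2x + 11)^3 = -8x^3 + 132x^2 - 726x + 1331
  (-2x + 11)^4 = 16x^4 - 352x^3 + 2904x^2 - 10648x + 14641
= -32x^5 + 880x^4 - 9680x^3 + 53240x^2 - 146410x + 161051


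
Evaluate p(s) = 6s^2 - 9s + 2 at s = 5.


Using direct substitution:
  6 * (5)^2 = 150
  -9 * (5)^1 = -45
  constant: 2
Sum = 150 - 45 + 2 = 107


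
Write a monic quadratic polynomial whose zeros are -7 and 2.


p(t) = (t + 7)(t - 2)
Expand: t^2 + 5t - 14


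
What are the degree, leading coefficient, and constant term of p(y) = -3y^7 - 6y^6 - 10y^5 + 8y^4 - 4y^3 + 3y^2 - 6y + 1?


Highest power of y is 7, with coefficient -3. Constant term is 1.
Degree = 7, leading coefficient = -3, constant term = 1


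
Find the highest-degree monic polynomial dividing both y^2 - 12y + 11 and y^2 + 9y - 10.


Factor each:
  y^2 - 12y + 11 = (y - 1)(y - 11)
  y^2 + 9y - 10 = (y - 1)(y + 10)
Common monic factor: y - 1


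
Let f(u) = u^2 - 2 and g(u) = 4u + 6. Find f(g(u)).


Substitute g(u) into f:
f(g(u)) = 1*(4u + 6)^2 + (-2)
(4u + 6)^2 = 16u^2 + 48u + 36
Expand and combine: 16u^2 + 48u + 34


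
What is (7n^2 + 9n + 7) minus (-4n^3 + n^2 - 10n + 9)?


Distribute the minus sign:
  (7n^2 + 9n + 7)
- (-4n^3 + n^2 - 10n + 9)
Negate second polynomial: 4n^3 - n^2 + 10n - 9
Add: 4n^3 + 6n^2 + 19n - 2


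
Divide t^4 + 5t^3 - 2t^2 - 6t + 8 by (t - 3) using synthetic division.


Synthetic division with c = 3. Coefficients: 1, 5, -2, -6, 8
Bring down 1.
  1 * 3 = 3; 3 + 5 = 8
  8 * 3 = 24; 24 - 2 = 22
  22 * 3 = 66; 66 - 6 = 60
  60 * 3 = 180; 180 + 8 = 188
Quotient: t^3 + 8t^2 + 22t + 60, Remainder: 188


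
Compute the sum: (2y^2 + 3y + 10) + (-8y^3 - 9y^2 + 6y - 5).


Align terms by degree and add:
  2y^2 + 3y + 10
  -8y^3 - 9y^2 + 6y - 5
= -8y^3 - 7y^2 + 9y + 5


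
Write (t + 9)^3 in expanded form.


Expand (t + 9)^3 by repeated multiplication:
  (t + 9)^2 = t^2 + 18t + 81
= t^3 + 27t^2 + 243t + 729


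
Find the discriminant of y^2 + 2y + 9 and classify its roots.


D = b^2 - 4ac = (2)^2 - 4(1)(9) = 4 - 36 = -32
Since D < 0: two complex conjugate roots (no real roots)


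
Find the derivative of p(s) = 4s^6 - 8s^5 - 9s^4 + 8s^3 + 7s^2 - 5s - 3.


Apply the power rule term by term:
  d/ds(4s^6) = 24s^5
  d/ds(-8s^5) = -40s^4
  d/ds(-9s^4) = -36s^3
  d/ds(8s^3) = 24s^2
  d/ds(7s^2) = 14s
  d/ds(-5s) = -5
  d/ds(-3) = 0
p'(s) = 24s^5 - 40s^4 - 36s^3 + 24s^2 + 14s - 5


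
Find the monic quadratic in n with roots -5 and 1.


p(n) = (n + 5)(n - 1)
Expand: n^2 + 4n - 5


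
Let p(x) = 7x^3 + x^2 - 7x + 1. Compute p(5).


Using direct substitution:
  7 * (5)^3 = 875
  1 * (5)^2 = 25
  -7 * (5)^1 = -35
  constant: 1
Sum = 875 + 25 - 35 + 1 = 866


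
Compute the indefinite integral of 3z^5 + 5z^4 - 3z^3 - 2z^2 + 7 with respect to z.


Reverse power rule on each term:
  ∫ 3z^5 dz = (1/2)z^6
  ∫ 5z^4 dz = z^5
  ∫ -3z^3 dz = -(3/4)z^4
  ∫ -2z^2 dz = -(2/3)z^3
  ∫ 7 dz = 7z
F(z) = (1/2)z^6 + z^5 - (3/4)z^4 - (2/3)z^3 + 7z + C


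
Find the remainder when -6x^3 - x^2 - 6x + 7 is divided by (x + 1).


By the Remainder Theorem, the remainder equals p(-1):
  -6*(-1)^3 = 6
  -1*(-1)^2 = -1
  -6*(-1)^1 = 6
  constant: 7
Sum: 6 - 1 + 6 + 7 = 18


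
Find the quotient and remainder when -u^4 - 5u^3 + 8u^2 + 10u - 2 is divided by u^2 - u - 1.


(-u^4 - 5u^3 + 8u^2 + 10u - 2) / (u^2 - u - 1)
Step 1: -u^2 * (u^2 - u - 1) = -u^4 + u^3 + u^2; subtract.
Step 2: -6u * (u^2 - u - 1) = -6u^3 + 6u^2 + 6u; subtract.
Step 3: 1 * (u^2 - u - 1) = u^2 - u - 1; subtract.
Quotient: -u^2 - 6u + 1, Remainder: 5u - 1


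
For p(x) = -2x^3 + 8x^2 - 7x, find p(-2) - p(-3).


p(-2) = 62
p(-3) = 147
p(-2) - p(-3) = 62 - 147 = -85


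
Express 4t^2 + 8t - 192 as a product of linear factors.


Roots satisfy r1 + r2 = -b/a = -2 and r1*r2 = c/a = -48.
So r1 = -8, r2 = 6.
4t^2 + 8t - 192 = 4(t - r1)(t - r2) = 4(t + 8)(t - 6)


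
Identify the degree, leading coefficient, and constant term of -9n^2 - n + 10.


Highest power of n is 2, with coefficient -9. Constant term is 10.
Degree = 2, leading coefficient = -9, constant term = 10


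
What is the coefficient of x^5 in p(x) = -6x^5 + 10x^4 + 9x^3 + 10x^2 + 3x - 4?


Read off the coefficient of x^5: -6


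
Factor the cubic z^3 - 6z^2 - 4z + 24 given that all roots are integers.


Try integer roots (divisors of 24). z=6: p(6)=0.
Divide out (z - 6): quotient is z^2 - 4.
Factor the quadratic: (z - 2)(z + 2)
Result: (z - 6)(z - 2)(z + 2)


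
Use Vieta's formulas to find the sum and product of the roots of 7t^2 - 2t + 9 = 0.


For at^2+bt+c=0: sum = -b/a, product = c/a.
a=7, b=-2, c=9
Sum = -(-2)/7 = 2/7
Product = (9)/7 = 9/7


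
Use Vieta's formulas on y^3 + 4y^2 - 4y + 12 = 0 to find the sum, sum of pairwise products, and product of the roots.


Monic cubic y^3+by^2+cy+d=0: sum=-b, pairwise sum=c, product=-d.
b=4, c=-4, d=12
r1+r2+r3 = -4
r1r2+r1r3+r2r3 = -4
r1r2r3 = -12


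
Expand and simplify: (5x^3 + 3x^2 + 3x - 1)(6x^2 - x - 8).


Distribute each term of the first polynomial:
  (5x^3)(6x^2 - x - 8) = 30x^5 - 5x^4 - 40x^3
  (3x^2)(6x^2 - x - 8) = 18x^4 - 3x^3 - 24x^2
  (3x)(6x^2 - x - 8) = 18x^3 - 3x^2 - 24x
  (-1)(6x^2 - x - 8) = -6x^2 + x + 8
Sum: 30x^5 + 13x^4 - 25x^3 - 33x^2 - 23x + 8


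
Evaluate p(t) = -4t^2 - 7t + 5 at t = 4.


Using direct substitution:
  -4 * (4)^2 = -64
  -7 * (4)^1 = -28
  constant: 5
Sum = -64 - 28 + 5 = -87


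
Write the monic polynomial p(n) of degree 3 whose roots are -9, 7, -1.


p(n) = (n + 9)(n - 7)(n + 1)
Expand: n^3 + 3n^2 - 61n - 63


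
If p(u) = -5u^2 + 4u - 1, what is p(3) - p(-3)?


p(3) = -34
p(-3) = -58
p(3) - p(-3) = -34 + 58 = 24


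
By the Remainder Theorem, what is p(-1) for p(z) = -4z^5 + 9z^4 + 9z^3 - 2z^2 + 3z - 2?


By the Remainder Theorem, the remainder equals p(-1):
  -4*(-1)^5 = 4
  9*(-1)^4 = 9
  9*(-1)^3 = -9
  -2*(-1)^2 = -2
  3*(-1)^1 = -3
  constant: -2
Sum: 4 + 9 - 9 - 2 - 3 - 2 = -3


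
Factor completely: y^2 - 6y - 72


Roots satisfy r1 + r2 = -b/a = 6 and r1*r2 = c/a = -72.
So r1 = 12, r2 = -6.
y^2 - 6y - 72 = (y - r1)(y - r2) = (y - 12)(y + 6)


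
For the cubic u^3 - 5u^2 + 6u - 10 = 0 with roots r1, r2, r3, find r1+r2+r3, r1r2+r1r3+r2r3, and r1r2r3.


Monic cubic u^3+bu^2+cu+d=0: sum=-b, pairwise sum=c, product=-d.
b=-5, c=6, d=-10
r1+r2+r3 = 5
r1r2+r1r3+r2r3 = 6
r1r2r3 = 10


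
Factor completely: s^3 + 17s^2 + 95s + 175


Try integer roots (divisors of 175). s=-5: p(-5)=0.
Divide out (s + 5): quotient is s^2 + 12s + 35.
Factor the quadratic: (s + 5)(s + 7)
Result: (s + 5)(s + 5)(s + 7)


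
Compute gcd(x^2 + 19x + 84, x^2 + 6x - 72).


Factor each:
  x^2 + 19x + 84 = (x + 12)(x + 7)
  x^2 + 6x - 72 = (x + 12)(x - 6)
Common monic factor: x + 12


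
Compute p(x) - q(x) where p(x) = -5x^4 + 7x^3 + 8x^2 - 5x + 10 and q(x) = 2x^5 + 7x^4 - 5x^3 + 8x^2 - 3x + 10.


Distribute the minus sign:
  (-5x^4 + 7x^3 + 8x^2 - 5x + 10)
- (2x^5 + 7x^4 - 5x^3 + 8x^2 - 3x + 10)
Negate second polynomial: -2x^5 - 7x^4 + 5x^3 - 8x^2 + 3x - 10
Add: -2x^5 - 12x^4 + 12x^3 - 2x


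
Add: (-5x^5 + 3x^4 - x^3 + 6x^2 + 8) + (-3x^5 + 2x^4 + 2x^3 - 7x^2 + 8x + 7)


Align terms by degree and add:
  -5x^5 + 3x^4 - x^3 + 6x^2 + 8
  -3x^5 + 2x^4 + 2x^3 - 7x^2 + 8x + 7
= -8x^5 + 5x^4 + x^3 - x^2 + 8x + 15


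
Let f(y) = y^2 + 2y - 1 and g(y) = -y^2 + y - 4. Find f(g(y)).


Substitute g(y) into f:
f(g(y)) = 1*(-y^2 + y - 4)^2 + 2*(-y^2 + y - 4) + (-1)
(-y^2 + y - 4)^2 = y^4 - 2y^3 + 9y^2 - 8y + 16
Expand and combine: y^4 - 2y^3 + 7y^2 - 6y + 7


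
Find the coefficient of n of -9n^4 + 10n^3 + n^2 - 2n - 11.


Read off the coefficient of n: -2


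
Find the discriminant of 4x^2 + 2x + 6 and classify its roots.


D = b^2 - 4ac = (2)^2 - 4(4)(6) = 4 - 96 = -92
Since D < 0: two complex conjugate roots (no real roots)


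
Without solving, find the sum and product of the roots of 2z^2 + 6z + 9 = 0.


For az^2+bz+c=0: sum = -b/a, product = c/a.
a=2, b=6, c=9
Sum = -(6)/2 = -3
Product = (9)/2 = 9/2


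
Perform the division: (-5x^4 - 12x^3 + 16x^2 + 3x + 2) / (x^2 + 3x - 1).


(-5x^4 - 12x^3 + 16x^2 + 3x + 2) / (x^2 + 3x - 1)
Step 1: -5x^2 * (x^2 + 3x - 1) = -5x^4 - 15x^3 + 5x^2; subtract.
Step 2: 3x * (x^2 + 3x - 1) = 3x^3 + 9x^2 - 3x; subtract.
Step 3: 2 * (x^2 + 3x - 1) = 2x^2 + 6x - 2; subtract.
Quotient: -5x^2 + 3x + 2, Remainder: 4


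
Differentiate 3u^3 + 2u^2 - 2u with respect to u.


Apply the power rule term by term:
  d/du(3u^3) = 9u^2
  d/du(2u^2) = 4u
  d/du(-2u) = -2
p'(u) = 9u^2 + 4u - 2


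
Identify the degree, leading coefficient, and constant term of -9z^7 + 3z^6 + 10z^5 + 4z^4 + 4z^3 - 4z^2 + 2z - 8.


Highest power of z is 7, with coefficient -9. Constant term is -8.
Degree = 7, leading coefficient = -9, constant term = -8


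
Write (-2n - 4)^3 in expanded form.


Expand (-2n - 4)^3 by repeated multiplication:
  (-2n - 4)^2 = 4n^2 + 16n + 16
= -8n^3 - 48n^2 - 96n - 64


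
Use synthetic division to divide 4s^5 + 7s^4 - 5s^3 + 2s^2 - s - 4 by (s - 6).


Synthetic division with c = 6. Coefficients: 4, 7, -5, 2, -1, -4
Bring down 4.
  4 * 6 = 24; 24 + 7 = 31
  31 * 6 = 186; 186 - 5 = 181
  181 * 6 = 1086; 1086 + 2 = 1088
  1088 * 6 = 6528; 6528 - 1 = 6527
  6527 * 6 = 39162; 39162 - 4 = 39158
Quotient: 4s^4 + 31s^3 + 181s^2 + 1088s + 6527, Remainder: 39158


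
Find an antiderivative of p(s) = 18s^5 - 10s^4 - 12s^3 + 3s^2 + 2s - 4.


Reverse power rule on each term:
  ∫ 18s^5 ds = 3s^6
  ∫ -10s^4 ds = -2s^5
  ∫ -12s^3 ds = -3s^4
  ∫ 3s^2 ds = s^3
  ∫ 2s ds = s^2
  ∫ -4 ds = -4s
F(s) = 3s^6 - 2s^5 - 3s^4 + s^3 + s^2 - 4s + C


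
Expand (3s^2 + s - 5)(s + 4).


Distribute each term of the first polynomial:
  (3s^2)(s + 4) = 3s^3 + 12s^2
  (s)(s + 4) = s^2 + 4s
  (-5)(s + 4) = -5s - 20
Sum: 3s^3 + 13s^2 - s - 20


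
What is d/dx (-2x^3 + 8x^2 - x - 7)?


Apply the power rule term by term:
  d/dx(-2x^3) = -6x^2
  d/dx(8x^2) = 16x
  d/dx(-x) = -1
  d/dx(-7) = 0
p'(x) = -6x^2 + 16x - 1


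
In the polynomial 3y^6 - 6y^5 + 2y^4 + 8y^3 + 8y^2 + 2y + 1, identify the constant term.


Read off the constant term: 1


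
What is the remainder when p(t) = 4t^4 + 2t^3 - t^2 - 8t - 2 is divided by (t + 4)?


By the Remainder Theorem, the remainder equals p(-4):
  4*(-4)^4 = 1024
  2*(-4)^3 = -128
  -1*(-4)^2 = -16
  -8*(-4)^1 = 32
  constant: -2
Sum: 1024 - 128 - 16 + 32 - 2 = 910


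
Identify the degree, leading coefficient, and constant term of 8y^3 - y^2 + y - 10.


Highest power of y is 3, with coefficient 8. Constant term is -10.
Degree = 3, leading coefficient = 8, constant term = -10


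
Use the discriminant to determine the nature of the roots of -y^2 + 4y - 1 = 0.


D = b^2 - 4ac = (4)^2 - 4(-1)(-1) = 16 - 4 = 12
Since D > 0: two distinct irrational roots


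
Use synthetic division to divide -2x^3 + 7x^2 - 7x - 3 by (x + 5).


Synthetic division with c = -5. Coefficients: -2, 7, -7, -3
Bring down -2.
  -2 * -5 = 10; 10 + 7 = 17
  17 * -5 = -85; -85 - 7 = -92
  -92 * -5 = 460; 460 - 3 = 457
Quotient: -2x^2 + 17x - 92, Remainder: 457


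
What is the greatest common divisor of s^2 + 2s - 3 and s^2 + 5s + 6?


Factor each:
  s^2 + 2s - 3 = (s + 3)(s - 1)
  s^2 + 5s + 6 = (s + 3)(s + 2)
Common monic factor: s + 3


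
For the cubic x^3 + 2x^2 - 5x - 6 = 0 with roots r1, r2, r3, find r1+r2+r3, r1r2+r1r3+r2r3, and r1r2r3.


Monic cubic x^3+bx^2+cx+d=0: sum=-b, pairwise sum=c, product=-d.
b=2, c=-5, d=-6
r1+r2+r3 = -2
r1r2+r1r3+r2r3 = -5
r1r2r3 = 6


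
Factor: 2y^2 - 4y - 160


Roots satisfy r1 + r2 = -b/a = 2 and r1*r2 = c/a = -80.
So r1 = 10, r2 = -8.
2y^2 - 4y - 160 = 2(y - r1)(y - r2) = 2(y - 10)(y + 8)


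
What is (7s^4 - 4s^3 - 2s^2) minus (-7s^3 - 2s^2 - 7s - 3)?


Distribute the minus sign:
  (7s^4 - 4s^3 - 2s^2)
- (-7s^3 - 2s^2 - 7s - 3)
Negate second polynomial: 7s^3 + 2s^2 + 7s + 3
Add: 7s^4 + 3s^3 + 7s + 3


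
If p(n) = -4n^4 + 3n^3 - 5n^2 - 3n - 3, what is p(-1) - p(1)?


p(-1) = -12
p(1) = -12
p(-1) - p(1) = -12 + 12 = 0


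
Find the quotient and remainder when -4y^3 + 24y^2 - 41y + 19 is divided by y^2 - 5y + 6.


(-4y^3 + 24y^2 - 41y + 19) / (y^2 - 5y + 6)
Step 1: -4y * (y^2 - 5y + 6) = -4y^3 + 20y^2 - 24y; subtract.
Step 2: 4 * (y^2 - 5y + 6) = 4y^2 - 20y + 24; subtract.
Quotient: -4y + 4, Remainder: 3y - 5


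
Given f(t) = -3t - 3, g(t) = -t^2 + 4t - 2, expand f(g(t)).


Substitute g(t) into f:
f(g(t)) = -3*(-t^2 + 4t - 2) + (-3)
Expand and combine: 3t^2 - 12t + 3


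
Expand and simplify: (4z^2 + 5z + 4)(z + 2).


Distribute each term of the first polynomial:
  (4z^2)(z + 2) = 4z^3 + 8z^2
  (5z)(z + 2) = 5z^2 + 10z
  (4)(z + 2) = 4z + 8
Sum: 4z^3 + 13z^2 + 14z + 8


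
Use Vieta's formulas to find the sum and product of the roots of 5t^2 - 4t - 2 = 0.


For at^2+bt+c=0: sum = -b/a, product = c/a.
a=5, b=-4, c=-2
Sum = -(-4)/5 = 4/5
Product = (-2)/5 = -2/5


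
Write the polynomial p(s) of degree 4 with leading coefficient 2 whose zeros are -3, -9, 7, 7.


p(s) = 2(s + 3)(s + 9)(s - 7)(s - 7)
Expand: 2s^4 - 4s^3 - 184s^2 + 420s + 2646


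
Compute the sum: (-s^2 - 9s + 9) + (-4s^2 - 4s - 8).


Align terms by degree and add:
  -s^2 - 9s + 9
  -4s^2 - 4s - 8
= -5s^2 - 13s + 1


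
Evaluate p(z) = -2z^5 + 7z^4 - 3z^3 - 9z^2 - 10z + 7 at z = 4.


Using direct substitution:
  -2 * (4)^5 = -2048
  7 * (4)^4 = 1792
  -3 * (4)^3 = -192
  -9 * (4)^2 = -144
  -10 * (4)^1 = -40
  constant: 7
Sum = -2048 + 1792 - 192 - 144 - 40 + 7 = -625


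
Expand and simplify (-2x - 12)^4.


Expand (-2x - 12)^4 by repeated multiplication:
  (-2x - 12)^2 = 4x^2 + 48x + 144
  (-2x - 12)^3 = -8x^3 - 144x^2 - 864x - 1728
= 16x^4 + 384x^3 + 3456x^2 + 13824x + 20736


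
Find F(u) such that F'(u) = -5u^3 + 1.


Reverse power rule on each term:
  ∫ -5u^3 du = -(5/4)u^4
  ∫ 1 du = u
F(u) = -(5/4)u^4 + u + C


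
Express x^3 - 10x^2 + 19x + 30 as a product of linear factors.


Try integer roots (divisors of 30). x=6: p(6)=0.
Divide out (x - 6): quotient is x^2 - 4x - 5.
Factor the quadratic: (x - 5)(x + 1)
Result: (x - 6)(x - 5)(x + 1)


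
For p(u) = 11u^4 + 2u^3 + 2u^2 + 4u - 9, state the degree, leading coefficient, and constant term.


Highest power of u is 4, with coefficient 11. Constant term is -9.
Degree = 4, leading coefficient = 11, constant term = -9


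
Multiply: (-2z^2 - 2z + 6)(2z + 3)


Distribute each term of the first polynomial:
  (-2z^2)(2z + 3) = -4z^3 - 6z^2
  (-2z)(2z + 3) = -4z^2 - 6z
  (6)(2z + 3) = 12z + 18
Sum: -4z^3 - 10z^2 + 6z + 18


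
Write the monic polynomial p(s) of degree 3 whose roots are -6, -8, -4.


p(s) = (s + 6)(s + 8)(s + 4)
Expand: s^3 + 18s^2 + 104s + 192


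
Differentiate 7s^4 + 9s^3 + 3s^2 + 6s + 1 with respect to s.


Apply the power rule term by term:
  d/ds(7s^4) = 28s^3
  d/ds(9s^3) = 27s^2
  d/ds(3s^2) = 6s
  d/ds(6s) = 6
  d/ds(1) = 0
p'(s) = 28s^3 + 27s^2 + 6s + 6


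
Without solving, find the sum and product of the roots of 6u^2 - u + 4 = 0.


For au^2+bu+c=0: sum = -b/a, product = c/a.
a=6, b=-1, c=4
Sum = -(-1)/6 = 1/6
Product = (4)/6 = 2/3


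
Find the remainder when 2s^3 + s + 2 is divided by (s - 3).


By the Remainder Theorem, the remainder equals p(3):
  2*(3)^3 = 54
  0*(3)^2 = 0
  1*(3)^1 = 3
  constant: 2
Sum: 54 + 0 + 3 + 2 = 59


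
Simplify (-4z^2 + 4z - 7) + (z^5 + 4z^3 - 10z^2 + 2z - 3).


Align terms by degree and add:
  -4z^2 + 4z - 7
+ z^5 + 4z^3 - 10z^2 + 2z - 3
= z^5 + 4z^3 - 14z^2 + 6z - 10


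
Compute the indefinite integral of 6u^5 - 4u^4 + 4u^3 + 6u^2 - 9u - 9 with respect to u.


Reverse power rule on each term:
  ∫ 6u^5 du = u^6
  ∫ -4u^4 du = -(4/5)u^5
  ∫ 4u^3 du = u^4
  ∫ 6u^2 du = 2u^3
  ∫ -9u du = -(9/2)u^2
  ∫ -9 du = -9u
F(u) = u^6 - (4/5)u^5 + u^4 + 2u^3 - (9/2)u^2 - 9u + C


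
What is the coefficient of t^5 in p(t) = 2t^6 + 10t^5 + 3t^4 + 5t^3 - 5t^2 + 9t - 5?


Read off the coefficient of t^5: 10


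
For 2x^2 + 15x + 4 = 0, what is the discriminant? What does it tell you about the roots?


D = b^2 - 4ac = (15)^2 - 4(2)(4) = 225 - 32 = 193
Since D > 0: two distinct irrational roots


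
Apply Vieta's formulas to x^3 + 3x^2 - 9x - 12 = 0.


Monic cubic x^3+bx^2+cx+d=0: sum=-b, pairwise sum=c, product=-d.
b=3, c=-9, d=-12
r1+r2+r3 = -3
r1r2+r1r3+r2r3 = -9
r1r2r3 = 12


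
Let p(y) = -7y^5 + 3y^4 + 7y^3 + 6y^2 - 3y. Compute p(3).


Using direct substitution:
  -7 * (3)^5 = -1701
  3 * (3)^4 = 243
  7 * (3)^3 = 189
  6 * (3)^2 = 54
  -3 * (3)^1 = -9
  constant: 0
Sum = -1701 + 243 + 189 + 54 - 9 + 0 = -1224


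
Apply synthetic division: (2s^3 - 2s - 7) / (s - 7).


Synthetic division with c = 7. Coefficients: 2, 0, -2, -7
Bring down 2.
  2 * 7 = 14; 14 + 0 = 14
  14 * 7 = 98; 98 - 2 = 96
  96 * 7 = 672; 672 - 7 = 665
Quotient: 2s^2 + 14s + 96, Remainder: 665


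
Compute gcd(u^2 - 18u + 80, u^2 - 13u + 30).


Factor each:
  u^2 - 18u + 80 = (u - 10)(u - 8)
  u^2 - 13u + 30 = (u - 10)(u - 3)
Common monic factor: u - 10


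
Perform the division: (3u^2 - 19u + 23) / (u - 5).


(3u^2 - 19u + 23) / (u - 5)
Step 1: 3u * (u - 5) = 3u^2 - 15u; subtract.
Step 2: -4 * (u - 5) = -4u + 20; subtract.
Quotient: 3u - 4, Remainder: 3


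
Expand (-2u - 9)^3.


Expand (-2u - 9)^3 by repeated multiplication:
  (-2u - 9)^2 = 4u^2 + 36u + 81
= -8u^3 - 108u^2 - 486u - 729


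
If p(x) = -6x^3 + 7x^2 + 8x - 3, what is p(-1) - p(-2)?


p(-1) = 2
p(-2) = 57
p(-1) - p(-2) = 2 - 57 = -55


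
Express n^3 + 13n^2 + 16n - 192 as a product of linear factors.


Try integer roots (divisors of -192). n=-8: p(-8)=0.
Divide out (n + 8): quotient is n^2 + 5n - 24.
Factor the quadratic: (n + 8)(n - 3)
Result: (n + 8)(n + 8)(n - 3)


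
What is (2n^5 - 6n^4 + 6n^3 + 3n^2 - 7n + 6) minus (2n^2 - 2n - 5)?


Distribute the minus sign:
  (2n^5 - 6n^4 + 6n^3 + 3n^2 - 7n + 6)
- (2n^2 - 2n - 5)
Negate second polynomial: -2n^2 + 2n + 5
Add: 2n^5 - 6n^4 + 6n^3 + n^2 - 5n + 11


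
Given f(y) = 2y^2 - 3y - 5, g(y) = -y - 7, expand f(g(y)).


Substitute g(y) into f:
f(g(y)) = 2*(-y - 7)^2 + (-3)*(-y - 7) + (-5)
(-y - 7)^2 = y^2 + 14y + 49
Expand and combine: 2y^2 + 31y + 114


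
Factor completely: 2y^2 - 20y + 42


Roots satisfy r1 + r2 = -b/a = 10 and r1*r2 = c/a = 21.
So r1 = 3, r2 = 7.
2y^2 - 20y + 42 = 2(y - r1)(y - r2) = 2(y - 3)(y - 7)


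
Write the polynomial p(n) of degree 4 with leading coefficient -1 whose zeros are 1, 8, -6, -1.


p(n) = -(n - 1)(n - 8)(n + 6)(n + 1)
Expand: -n^4 + 2n^3 + 49n^2 - 2n - 48


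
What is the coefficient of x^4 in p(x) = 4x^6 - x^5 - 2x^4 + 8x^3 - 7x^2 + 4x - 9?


Read off the coefficient of x^4: -2


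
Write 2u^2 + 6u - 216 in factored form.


Roots satisfy r1 + r2 = -b/a = -3 and r1*r2 = c/a = -108.
So r1 = 9, r2 = -12.
2u^2 + 6u - 216 = 2(u - r1)(u - r2) = 2(u - 9)(u + 12)


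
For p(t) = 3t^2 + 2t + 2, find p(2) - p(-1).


p(2) = 18
p(-1) = 3
p(2) - p(-1) = 18 - 3 = 15


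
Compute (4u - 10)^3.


Expand (4u - 10)^3 by repeated multiplication:
  (4u - 10)^2 = 16u^2 - 80u + 100
= 64u^3 - 480u^2 + 1200u - 1000


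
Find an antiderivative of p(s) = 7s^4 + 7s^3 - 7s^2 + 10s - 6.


Reverse power rule on each term:
  ∫ 7s^4 ds = (7/5)s^5
  ∫ 7s^3 ds = (7/4)s^4
  ∫ -7s^2 ds = -(7/3)s^3
  ∫ 10s ds = 5s^2
  ∫ -6 ds = -6s
F(s) = (7/5)s^5 + (7/4)s^4 - (7/3)s^3 + 5s^2 - 6s + C


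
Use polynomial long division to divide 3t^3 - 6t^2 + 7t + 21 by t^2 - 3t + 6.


(3t^3 - 6t^2 + 7t + 21) / (t^2 - 3t + 6)
Step 1: 3t * (t^2 - 3t + 6) = 3t^3 - 9t^2 + 18t; subtract.
Step 2: 3 * (t^2 - 3t + 6) = 3t^2 - 9t + 18; subtract.
Quotient: 3t + 3, Remainder: -2t + 3


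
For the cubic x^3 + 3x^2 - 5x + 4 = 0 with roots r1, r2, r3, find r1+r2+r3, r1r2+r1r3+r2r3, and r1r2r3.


Monic cubic x^3+bx^2+cx+d=0: sum=-b, pairwise sum=c, product=-d.
b=3, c=-5, d=4
r1+r2+r3 = -3
r1r2+r1r3+r2r3 = -5
r1r2r3 = -4


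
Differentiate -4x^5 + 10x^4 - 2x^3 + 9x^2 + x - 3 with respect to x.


Apply the power rule term by term:
  d/dx(-4x^5) = -20x^4
  d/dx(10x^4) = 40x^3
  d/dx(-2x^3) = -6x^2
  d/dx(9x^2) = 18x
  d/dx(x) = 1
  d/dx(-3) = 0
p'(x) = -20x^4 + 40x^3 - 6x^2 + 18x + 1


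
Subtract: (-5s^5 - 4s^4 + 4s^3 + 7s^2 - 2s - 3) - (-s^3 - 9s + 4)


Distribute the minus sign:
  (-5s^5 - 4s^4 + 4s^3 + 7s^2 - 2s - 3)
- (-s^3 - 9s + 4)
Negate second polynomial: s^3 + 9s - 4
Add: -5s^5 - 4s^4 + 5s^3 + 7s^2 + 7s - 7


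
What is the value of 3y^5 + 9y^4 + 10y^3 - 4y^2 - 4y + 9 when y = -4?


Using direct substitution:
  3 * (-4)^5 = -3072
  9 * (-4)^4 = 2304
  10 * (-4)^3 = -640
  -4 * (-4)^2 = -64
  -4 * (-4)^1 = 16
  constant: 9
Sum = -3072 + 2304 - 640 - 64 + 16 + 9 = -1447


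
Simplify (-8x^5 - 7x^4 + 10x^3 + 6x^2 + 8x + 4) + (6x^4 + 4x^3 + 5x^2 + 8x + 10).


Align terms by degree and add:
  -8x^5 - 7x^4 + 10x^3 + 6x^2 + 8x + 4
+ 6x^4 + 4x^3 + 5x^2 + 8x + 10
= -8x^5 - x^4 + 14x^3 + 11x^2 + 16x + 14


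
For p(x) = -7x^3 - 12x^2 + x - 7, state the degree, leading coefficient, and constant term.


Highest power of x is 3, with coefficient -7. Constant term is -7.
Degree = 3, leading coefficient = -7, constant term = -7


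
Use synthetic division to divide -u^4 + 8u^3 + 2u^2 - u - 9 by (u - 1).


Synthetic division with c = 1. Coefficients: -1, 8, 2, -1, -9
Bring down -1.
  -1 * 1 = -1; -1 + 8 = 7
  7 * 1 = 7; 7 + 2 = 9
  9 * 1 = 9; 9 - 1 = 8
  8 * 1 = 8; 8 - 9 = -1
Quotient: -u^3 + 7u^2 + 9u + 8, Remainder: -1


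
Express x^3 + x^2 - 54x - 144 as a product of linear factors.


Try integer roots (divisors of -144). x=-6: p(-6)=0.
Divide out (x + 6): quotient is x^2 - 5x - 24.
Factor the quadratic: (x + 3)(x - 8)
Result: (x + 6)(x + 3)(x - 8)


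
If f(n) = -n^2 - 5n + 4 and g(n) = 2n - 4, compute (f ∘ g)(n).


Substitute g(n) into f:
f(g(n)) = -1*(2n - 4)^2 + (-5)*(2n - 4) + 4
(2n - 4)^2 = 4n^2 - 16n + 16
Expand and combine: -4n^2 + 6n + 8


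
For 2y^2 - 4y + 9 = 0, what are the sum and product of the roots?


For ay^2+by+c=0: sum = -b/a, product = c/a.
a=2, b=-4, c=9
Sum = -(-4)/2 = 2
Product = (9)/2 = 9/2


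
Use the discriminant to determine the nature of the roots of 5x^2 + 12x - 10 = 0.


D = b^2 - 4ac = (12)^2 - 4(5)(-10) = 144 + 200 = 344
Since D > 0: two distinct irrational roots


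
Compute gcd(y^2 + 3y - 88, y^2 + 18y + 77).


Factor each:
  y^2 + 3y - 88 = (y + 11)(y - 8)
  y^2 + 18y + 77 = (y + 11)(y + 7)
Common monic factor: y + 11


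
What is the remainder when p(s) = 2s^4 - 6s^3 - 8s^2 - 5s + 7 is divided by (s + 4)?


By the Remainder Theorem, the remainder equals p(-4):
  2*(-4)^4 = 512
  -6*(-4)^3 = 384
  -8*(-4)^2 = -128
  -5*(-4)^1 = 20
  constant: 7
Sum: 512 + 384 - 128 + 20 + 7 = 795


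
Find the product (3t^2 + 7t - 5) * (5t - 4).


Distribute each term of the first polynomial:
  (3t^2)(5t - 4) = 15t^3 - 12t^2
  (7t)(5t - 4) = 35t^2 - 28t
  (-5)(5t - 4) = -25t + 20
Sum: 15t^3 + 23t^2 - 53t + 20


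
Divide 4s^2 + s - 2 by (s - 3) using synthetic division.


Synthetic division with c = 3. Coefficients: 4, 1, -2
Bring down 4.
  4 * 3 = 12; 12 + 1 = 13
  13 * 3 = 39; 39 - 2 = 37
Quotient: 4s + 13, Remainder: 37


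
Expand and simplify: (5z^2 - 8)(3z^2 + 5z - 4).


Distribute each term of the first polynomial:
  (5z^2)(3z^2 + 5z - 4) = 15z^4 + 25z^3 - 20z^2
  (-8)(3z^2 + 5z - 4) = -24z^2 - 40z + 32
Sum: 15z^4 + 25z^3 - 44z^2 - 40z + 32


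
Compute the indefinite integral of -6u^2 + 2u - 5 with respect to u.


Reverse power rule on each term:
  ∫ -6u^2 du = -2u^3
  ∫ 2u du = u^2
  ∫ -5 du = -5u
F(u) = -2u^3 + u^2 - 5u + C


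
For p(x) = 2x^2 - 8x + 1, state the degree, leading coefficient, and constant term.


Highest power of x is 2, with coefficient 2. Constant term is 1.
Degree = 2, leading coefficient = 2, constant term = 1


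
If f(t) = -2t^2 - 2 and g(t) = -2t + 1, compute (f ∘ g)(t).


Substitute g(t) into f:
f(g(t)) = -2*(-2t + 1)^2 + (-2)
(-2t + 1)^2 = 4t^2 - 4t + 1
Expand and combine: -8t^2 + 8t - 4


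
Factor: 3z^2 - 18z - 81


Roots satisfy r1 + r2 = -b/a = 6 and r1*r2 = c/a = -27.
So r1 = -3, r2 = 9.
3z^2 - 18z - 81 = 3(z - r1)(z - r2) = 3(z + 3)(z - 9)


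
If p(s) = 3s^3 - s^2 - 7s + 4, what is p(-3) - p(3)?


p(-3) = -65
p(3) = 55
p(-3) - p(3) = -65 - 55 = -120


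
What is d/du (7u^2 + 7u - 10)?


Apply the power rule term by term:
  d/du(7u^2) = 14u
  d/du(7u) = 7
  d/du(-10) = 0
p'(u) = 14u + 7


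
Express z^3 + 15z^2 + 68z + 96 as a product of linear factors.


Try integer roots (divisors of 96). z=-4: p(-4)=0.
Divide out (z + 4): quotient is z^2 + 11z + 24.
Factor the quadratic: (z + 3)(z + 8)
Result: (z + 4)(z + 3)(z + 8)


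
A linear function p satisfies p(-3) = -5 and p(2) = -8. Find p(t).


p(t) = mt + b. Using p(-3)=-5, p(2)=-8:
m = (-5 + 8)/(-3 - 2) = 3/-5 = -3/5
b = -5 - m*(-3) = -5 - 9/5 = -34/5
p(t) = -(3/5)t - (34/5)


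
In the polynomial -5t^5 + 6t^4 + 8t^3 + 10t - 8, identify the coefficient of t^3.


Read off the coefficient of t^3: 8


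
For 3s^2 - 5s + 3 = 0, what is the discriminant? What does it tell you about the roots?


D = b^2 - 4ac = (-5)^2 - 4(3)(3) = 25 - 36 = -11
Since D < 0: two complex conjugate roots (no real roots)


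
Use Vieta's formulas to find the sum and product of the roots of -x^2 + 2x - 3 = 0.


For ax^2+bx+c=0: sum = -b/a, product = c/a.
a=-1, b=2, c=-3
Sum = -(2)/-1 = 2
Product = (-3)/-1 = 3


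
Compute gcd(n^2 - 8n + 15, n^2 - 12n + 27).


Factor each:
  n^2 - 8n + 15 = (n - 3)(n - 5)
  n^2 - 12n + 27 = (n - 3)(n - 9)
Common monic factor: n - 3


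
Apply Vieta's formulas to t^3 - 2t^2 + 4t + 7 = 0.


Monic cubic t^3+bt^2+ct+d=0: sum=-b, pairwise sum=c, product=-d.
b=-2, c=4, d=7
r1+r2+r3 = 2
r1r2+r1r3+r2r3 = 4
r1r2r3 = -7


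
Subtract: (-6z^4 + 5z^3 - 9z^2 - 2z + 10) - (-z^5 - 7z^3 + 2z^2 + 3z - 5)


Distribute the minus sign:
  (-6z^4 + 5z^3 - 9z^2 - 2z + 10)
- (-z^5 - 7z^3 + 2z^2 + 3z - 5)
Negate second polynomial: z^5 + 7z^3 - 2z^2 - 3z + 5
Add: z^5 - 6z^4 + 12z^3 - 11z^2 - 5z + 15


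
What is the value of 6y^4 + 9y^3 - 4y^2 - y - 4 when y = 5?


Using direct substitution:
  6 * (5)^4 = 3750
  9 * (5)^3 = 1125
  -4 * (5)^2 = -100
  -1 * (5)^1 = -5
  constant: -4
Sum = 3750 + 1125 - 100 - 5 - 4 = 4766


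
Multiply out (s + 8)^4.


Expand (s + 8)^4 by repeated multiplication:
  (s + 8)^2 = s^2 + 16s + 64
  (s + 8)^3 = s^3 + 24s^2 + 192s + 512
= s^4 + 32s^3 + 384s^2 + 2048s + 4096


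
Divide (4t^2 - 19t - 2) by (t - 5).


(4t^2 - 19t - 2) / (t - 5)
Step 1: 4t * (t - 5) = 4t^2 - 20t; subtract.
Step 2: 1 * (t - 5) = t - 5; subtract.
Quotient: 4t + 1, Remainder: 3


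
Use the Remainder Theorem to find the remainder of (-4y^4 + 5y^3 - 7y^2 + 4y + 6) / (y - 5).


By the Remainder Theorem, the remainder equals p(5):
  -4*(5)^4 = -2500
  5*(5)^3 = 625
  -7*(5)^2 = -175
  4*(5)^1 = 20
  constant: 6
Sum: -2500 + 625 - 175 + 20 + 6 = -2024


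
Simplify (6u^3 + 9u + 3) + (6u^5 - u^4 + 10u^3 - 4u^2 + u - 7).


Align terms by degree and add:
  6u^3 + 9u + 3
+ 6u^5 - u^4 + 10u^3 - 4u^2 + u - 7
= 6u^5 - u^4 + 16u^3 - 4u^2 + 10u - 4


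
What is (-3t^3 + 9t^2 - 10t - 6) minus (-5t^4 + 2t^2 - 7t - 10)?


Distribute the minus sign:
  (-3t^3 + 9t^2 - 10t - 6)
- (-5t^4 + 2t^2 - 7t - 10)
Negate second polynomial: 5t^4 - 2t^2 + 7t + 10
Add: 5t^4 - 3t^3 + 7t^2 - 3t + 4


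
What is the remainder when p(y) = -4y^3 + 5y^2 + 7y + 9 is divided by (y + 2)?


By the Remainder Theorem, the remainder equals p(-2):
  -4*(-2)^3 = 32
  5*(-2)^2 = 20
  7*(-2)^1 = -14
  constant: 9
Sum: 32 + 20 - 14 + 9 = 47


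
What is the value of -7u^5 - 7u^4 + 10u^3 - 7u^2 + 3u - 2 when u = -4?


Using direct substitution:
  -7 * (-4)^5 = 7168
  -7 * (-4)^4 = -1792
  10 * (-4)^3 = -640
  -7 * (-4)^2 = -112
  3 * (-4)^1 = -12
  constant: -2
Sum = 7168 - 1792 - 640 - 112 - 12 - 2 = 4610


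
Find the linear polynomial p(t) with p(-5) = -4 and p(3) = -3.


p(t) = mt + b. Using p(-5)=-4, p(3)=-3:
m = (-4 + 3)/(-5 - 3) = -1/-8 = 1/8
b = -4 - m*(-5) = -4 + 5/8 = -27/8
p(t) = (1/8)t - (27/8)


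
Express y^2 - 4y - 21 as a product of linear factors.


Roots satisfy r1 + r2 = -b/a = 4 and r1*r2 = c/a = -21.
So r1 = -3, r2 = 7.
y^2 - 4y - 21 = (y - r1)(y - r2) = (y + 3)(y - 7)


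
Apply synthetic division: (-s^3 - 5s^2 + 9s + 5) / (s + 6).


Synthetic division with c = -6. Coefficients: -1, -5, 9, 5
Bring down -1.
  -1 * -6 = 6; 6 - 5 = 1
  1 * -6 = -6; -6 + 9 = 3
  3 * -6 = -18; -18 + 5 = -13
Quotient: -s^2 + s + 3, Remainder: -13


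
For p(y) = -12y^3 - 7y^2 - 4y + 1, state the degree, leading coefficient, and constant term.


Highest power of y is 3, with coefficient -12. Constant term is 1.
Degree = 3, leading coefficient = -12, constant term = 1


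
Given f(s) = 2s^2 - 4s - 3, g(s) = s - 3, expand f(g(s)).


Substitute g(s) into f:
f(g(s)) = 2*(s - 3)^2 + (-4)*(s - 3) + (-3)
(s - 3)^2 = s^2 - 6s + 9
Expand and combine: 2s^2 - 16s + 27


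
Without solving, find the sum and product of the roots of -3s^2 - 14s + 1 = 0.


For as^2+bs+c=0: sum = -b/a, product = c/a.
a=-3, b=-14, c=1
Sum = -(-14)/-3 = -14/3
Product = (1)/-3 = -1/3


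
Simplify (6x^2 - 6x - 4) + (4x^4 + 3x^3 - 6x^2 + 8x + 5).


Align terms by degree and add:
  6x^2 - 6x - 4
+ 4x^4 + 3x^3 - 6x^2 + 8x + 5
= 4x^4 + 3x^3 + 2x + 1
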